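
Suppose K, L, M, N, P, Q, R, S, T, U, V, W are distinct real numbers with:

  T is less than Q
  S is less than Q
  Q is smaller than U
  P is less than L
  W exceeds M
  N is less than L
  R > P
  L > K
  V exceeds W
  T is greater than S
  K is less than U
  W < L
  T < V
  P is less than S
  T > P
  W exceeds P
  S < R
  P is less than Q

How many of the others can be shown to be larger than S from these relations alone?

The elements the relations force above S are R, T, Q, V, U — no chain reaches any other.
That is 5.

5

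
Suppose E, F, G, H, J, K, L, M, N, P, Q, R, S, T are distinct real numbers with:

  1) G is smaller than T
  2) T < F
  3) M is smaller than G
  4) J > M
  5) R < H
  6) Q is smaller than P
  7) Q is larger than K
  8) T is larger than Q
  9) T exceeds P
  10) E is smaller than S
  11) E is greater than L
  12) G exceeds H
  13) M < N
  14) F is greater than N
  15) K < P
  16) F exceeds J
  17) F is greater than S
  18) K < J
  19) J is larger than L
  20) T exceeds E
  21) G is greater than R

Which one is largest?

F

L is not greatest since L < E; K is not greatest since K < Q; E is not greatest since E < S; M is not greatest since M < J; J is not greatest since J < F; R is not greatest since R < H; Q is not greatest since Q < T; H is not greatest since H < G; P is not greatest since P < T; S is not greatest since S < F; G is not greatest since G < T; N is not greatest since N < F; T is not greatest since T < F.
Only F has nothing above it, so F is the largest.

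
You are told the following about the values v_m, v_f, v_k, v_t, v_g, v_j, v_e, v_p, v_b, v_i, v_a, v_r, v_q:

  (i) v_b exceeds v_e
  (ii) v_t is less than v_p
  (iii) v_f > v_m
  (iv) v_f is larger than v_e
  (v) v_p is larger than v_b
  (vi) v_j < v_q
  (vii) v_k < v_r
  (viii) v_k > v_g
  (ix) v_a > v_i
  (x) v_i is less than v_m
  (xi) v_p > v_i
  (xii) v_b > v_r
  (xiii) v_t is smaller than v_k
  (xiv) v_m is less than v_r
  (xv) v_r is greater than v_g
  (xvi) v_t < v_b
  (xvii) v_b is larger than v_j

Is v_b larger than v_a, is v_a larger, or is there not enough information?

Following every chain through v_a: below v_a we get v_i.
v_b is not reached, and no chain runs the other way from v_b to v_a.
So the given relations leave the order of v_a and v_b undetermined.

undetermined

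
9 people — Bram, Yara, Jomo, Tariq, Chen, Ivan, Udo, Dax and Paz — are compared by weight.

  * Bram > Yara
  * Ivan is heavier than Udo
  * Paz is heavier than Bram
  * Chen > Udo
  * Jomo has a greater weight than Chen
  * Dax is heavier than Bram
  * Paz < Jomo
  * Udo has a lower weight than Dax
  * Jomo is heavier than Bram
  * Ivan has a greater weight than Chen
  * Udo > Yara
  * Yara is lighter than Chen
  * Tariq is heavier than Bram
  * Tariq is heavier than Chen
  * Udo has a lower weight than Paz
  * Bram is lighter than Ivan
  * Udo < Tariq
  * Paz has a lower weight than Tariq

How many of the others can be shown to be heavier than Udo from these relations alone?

From Udo the given relations immediately reach Chen, Dax, Paz, Tariq, Ivan.
From those, Jomo — 6 in total.
No other element is forced above Udo by the given relations, so the count is 6.

6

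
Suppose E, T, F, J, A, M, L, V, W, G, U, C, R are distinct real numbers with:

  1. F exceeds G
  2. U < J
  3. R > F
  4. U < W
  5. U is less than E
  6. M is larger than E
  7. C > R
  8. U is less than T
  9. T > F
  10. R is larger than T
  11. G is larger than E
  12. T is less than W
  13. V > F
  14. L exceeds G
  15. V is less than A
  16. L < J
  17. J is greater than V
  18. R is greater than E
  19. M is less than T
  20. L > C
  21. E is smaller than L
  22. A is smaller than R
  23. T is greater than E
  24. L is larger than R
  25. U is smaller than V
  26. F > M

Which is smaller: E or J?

Chaining the given relations: E < G < F < V < A < R < L < J.
So E < J; E is the smaller of the two.

E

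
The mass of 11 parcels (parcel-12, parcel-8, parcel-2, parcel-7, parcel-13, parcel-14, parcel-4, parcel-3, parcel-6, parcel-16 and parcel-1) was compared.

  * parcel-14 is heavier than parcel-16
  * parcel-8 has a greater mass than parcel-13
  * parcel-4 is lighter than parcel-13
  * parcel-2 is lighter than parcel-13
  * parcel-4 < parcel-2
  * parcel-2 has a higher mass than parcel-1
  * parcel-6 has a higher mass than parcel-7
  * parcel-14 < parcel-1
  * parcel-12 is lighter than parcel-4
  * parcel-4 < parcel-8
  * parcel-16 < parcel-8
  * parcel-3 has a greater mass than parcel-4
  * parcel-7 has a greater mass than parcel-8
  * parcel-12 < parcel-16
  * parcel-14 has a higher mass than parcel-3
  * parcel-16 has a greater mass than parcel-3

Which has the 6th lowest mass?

The consecutive relations fix a unique order: parcel-12 < parcel-4 < parcel-3 < parcel-16 < parcel-14 < parcel-1 < parcel-2 < parcel-13 < parcel-8 < parcel-7 < parcel-6.
Counting 6 from the smallest end gives parcel-1.

parcel-1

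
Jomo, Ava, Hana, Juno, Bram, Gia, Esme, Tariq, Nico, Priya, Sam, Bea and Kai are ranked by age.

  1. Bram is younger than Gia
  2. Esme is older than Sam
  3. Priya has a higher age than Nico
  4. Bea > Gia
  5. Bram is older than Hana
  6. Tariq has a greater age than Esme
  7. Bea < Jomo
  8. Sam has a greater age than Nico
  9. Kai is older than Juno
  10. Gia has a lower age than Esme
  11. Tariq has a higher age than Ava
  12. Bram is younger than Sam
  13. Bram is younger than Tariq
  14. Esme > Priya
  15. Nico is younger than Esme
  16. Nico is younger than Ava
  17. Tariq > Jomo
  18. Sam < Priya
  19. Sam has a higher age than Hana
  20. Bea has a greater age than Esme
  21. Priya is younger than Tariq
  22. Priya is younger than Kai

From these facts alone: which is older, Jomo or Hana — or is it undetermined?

The relevant relations are Hana < Bram; Bram < Sam; Sam < Priya; Priya < Esme; Esme < Bea; Bea < Jomo.
Together: Hana < Bram < Sam < Priya < Esme < Bea < Jomo.
So Jomo is older.

Jomo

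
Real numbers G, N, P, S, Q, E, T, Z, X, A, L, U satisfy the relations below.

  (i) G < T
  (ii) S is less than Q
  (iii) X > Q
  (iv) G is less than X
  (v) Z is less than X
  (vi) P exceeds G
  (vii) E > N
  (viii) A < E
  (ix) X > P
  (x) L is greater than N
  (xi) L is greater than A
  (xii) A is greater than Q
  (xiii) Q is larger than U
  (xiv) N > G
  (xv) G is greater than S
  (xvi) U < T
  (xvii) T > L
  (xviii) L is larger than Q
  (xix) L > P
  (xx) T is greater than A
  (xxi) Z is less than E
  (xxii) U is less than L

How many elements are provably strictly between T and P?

The relations place P below T. An element lies strictly between them when it is forced above P and also forced below T.
Above P: {L, X}. Below T: {U, S, G, N, Q, A, L}.
Intersection: {L} — 1.

1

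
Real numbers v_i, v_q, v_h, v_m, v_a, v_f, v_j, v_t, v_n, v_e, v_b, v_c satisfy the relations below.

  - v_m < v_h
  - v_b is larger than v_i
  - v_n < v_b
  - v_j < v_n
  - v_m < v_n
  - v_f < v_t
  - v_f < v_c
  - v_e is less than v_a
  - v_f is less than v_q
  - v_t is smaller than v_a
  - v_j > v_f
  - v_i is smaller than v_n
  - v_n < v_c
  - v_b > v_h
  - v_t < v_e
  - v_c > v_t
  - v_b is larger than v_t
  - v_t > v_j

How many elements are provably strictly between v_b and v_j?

The relations place v_j below v_b. An element lies strictly between them when it is forced above v_j and also forced below v_b.
Above v_j: {v_t, v_e, v_n, v_a, v_c}. Below v_b: {v_m, v_f, v_t, v_i, v_h, v_n}.
Intersection: {v_t, v_n} — 2.

2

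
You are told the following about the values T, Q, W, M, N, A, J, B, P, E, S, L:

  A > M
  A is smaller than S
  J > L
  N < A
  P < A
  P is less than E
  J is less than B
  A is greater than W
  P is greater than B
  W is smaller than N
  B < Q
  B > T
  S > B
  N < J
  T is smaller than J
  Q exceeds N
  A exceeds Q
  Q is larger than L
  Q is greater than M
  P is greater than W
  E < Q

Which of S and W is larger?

Chaining the given relations: W < N < J < B < P < E < Q < A < S.
So W < S; S is the larger of the two.

S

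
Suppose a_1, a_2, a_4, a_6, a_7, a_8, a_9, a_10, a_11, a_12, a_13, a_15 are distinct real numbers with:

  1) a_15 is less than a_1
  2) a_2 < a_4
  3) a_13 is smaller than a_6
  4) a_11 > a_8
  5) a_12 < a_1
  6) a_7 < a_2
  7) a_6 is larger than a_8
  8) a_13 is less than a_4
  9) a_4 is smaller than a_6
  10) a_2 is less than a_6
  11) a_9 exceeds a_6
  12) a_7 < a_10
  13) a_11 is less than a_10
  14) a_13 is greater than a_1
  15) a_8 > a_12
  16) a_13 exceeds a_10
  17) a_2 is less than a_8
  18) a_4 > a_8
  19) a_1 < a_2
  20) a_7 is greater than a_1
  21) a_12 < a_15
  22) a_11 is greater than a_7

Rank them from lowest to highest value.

a_12 < a_15 < a_1 < a_7 < a_2 < a_8 < a_11 < a_10 < a_13 < a_4 < a_6 < a_9

The consecutive links are each given: a_12 < a_15; a_15 < a_1; a_1 < a_7; a_7 < a_2; a_2 < a_8; a_8 < a_11; a_11 < a_10; a_10 < a_13; a_13 < a_4; a_4 < a_6; a_6 < a_9.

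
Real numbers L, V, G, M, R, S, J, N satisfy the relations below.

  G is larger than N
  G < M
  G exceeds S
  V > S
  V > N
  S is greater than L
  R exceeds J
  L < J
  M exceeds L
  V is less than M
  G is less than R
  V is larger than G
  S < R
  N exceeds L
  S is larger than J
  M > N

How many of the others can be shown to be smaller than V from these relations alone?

The elements the relations force below V are L, J, S, N, G — no chain reaches any other.
That is 5.

5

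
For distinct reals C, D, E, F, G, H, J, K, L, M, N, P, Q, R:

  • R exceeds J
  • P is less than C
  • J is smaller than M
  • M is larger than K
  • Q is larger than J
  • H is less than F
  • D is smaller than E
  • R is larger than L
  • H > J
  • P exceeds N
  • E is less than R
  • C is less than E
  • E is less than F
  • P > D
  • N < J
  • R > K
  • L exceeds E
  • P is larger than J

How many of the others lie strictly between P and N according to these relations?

Chaining upward from N reaches: J, H, C, E, M, Q, L, R, F.
Chaining downward from P reaches: D, J.
Strictly between N and P are those in both lists: J — 1 element.

1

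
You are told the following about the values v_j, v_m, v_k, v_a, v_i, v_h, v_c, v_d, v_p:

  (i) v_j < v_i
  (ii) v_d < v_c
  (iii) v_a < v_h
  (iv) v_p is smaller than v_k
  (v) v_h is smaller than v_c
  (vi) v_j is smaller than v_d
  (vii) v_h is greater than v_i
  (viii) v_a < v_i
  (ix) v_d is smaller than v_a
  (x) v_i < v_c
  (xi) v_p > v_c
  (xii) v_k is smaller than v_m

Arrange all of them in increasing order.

v_j < v_d < v_a < v_i < v_h < v_c < v_p < v_k < v_m

Each adjacent pair is fixed by a given relation: v_j < v_d; v_d < v_a; v_a < v_i; v_i < v_h; v_h < v_c; v_c < v_p; v_p < v_k; v_k < v_m. Chaining them end to end gives the full order.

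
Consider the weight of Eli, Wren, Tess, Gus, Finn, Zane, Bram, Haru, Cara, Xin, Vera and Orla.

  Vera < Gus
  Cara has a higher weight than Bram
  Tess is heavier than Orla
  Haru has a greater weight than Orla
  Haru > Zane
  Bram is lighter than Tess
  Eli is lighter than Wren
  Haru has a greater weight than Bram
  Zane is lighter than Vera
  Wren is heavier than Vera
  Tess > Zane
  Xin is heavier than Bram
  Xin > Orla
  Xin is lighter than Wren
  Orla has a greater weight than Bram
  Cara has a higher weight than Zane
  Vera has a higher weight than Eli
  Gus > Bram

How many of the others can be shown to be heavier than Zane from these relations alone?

6

From Zane the given relations immediately reach Vera, Haru, Tess, Cara.
From those, Wren, Gus — 6 in total.
Nothing else is reachable above Zane; 6 in all.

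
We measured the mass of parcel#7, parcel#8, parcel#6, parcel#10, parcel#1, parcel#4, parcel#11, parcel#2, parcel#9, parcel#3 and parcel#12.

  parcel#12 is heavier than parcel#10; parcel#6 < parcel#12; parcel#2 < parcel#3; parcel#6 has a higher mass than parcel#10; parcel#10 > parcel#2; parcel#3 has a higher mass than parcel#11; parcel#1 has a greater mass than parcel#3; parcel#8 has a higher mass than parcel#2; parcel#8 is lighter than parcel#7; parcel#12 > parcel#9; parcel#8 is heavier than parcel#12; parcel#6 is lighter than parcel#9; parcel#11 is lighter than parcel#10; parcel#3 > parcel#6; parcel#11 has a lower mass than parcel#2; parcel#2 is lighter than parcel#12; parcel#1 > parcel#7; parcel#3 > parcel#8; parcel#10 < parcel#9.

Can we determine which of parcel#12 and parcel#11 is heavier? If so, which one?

parcel#12

parcel#11 < parcel#2 and parcel#2 < parcel#10 give parcel#11 < parcel#10.
Then parcel#10 < parcel#6 extends the chain to parcel#6.
Then parcel#6 < parcel#9 extends the chain to parcel#9.
With parcel#9 < parcel#12: parcel#11 < parcel#2 < parcel#10 < parcel#6 < parcel#9 < parcel#12.
So parcel#12 is heavier.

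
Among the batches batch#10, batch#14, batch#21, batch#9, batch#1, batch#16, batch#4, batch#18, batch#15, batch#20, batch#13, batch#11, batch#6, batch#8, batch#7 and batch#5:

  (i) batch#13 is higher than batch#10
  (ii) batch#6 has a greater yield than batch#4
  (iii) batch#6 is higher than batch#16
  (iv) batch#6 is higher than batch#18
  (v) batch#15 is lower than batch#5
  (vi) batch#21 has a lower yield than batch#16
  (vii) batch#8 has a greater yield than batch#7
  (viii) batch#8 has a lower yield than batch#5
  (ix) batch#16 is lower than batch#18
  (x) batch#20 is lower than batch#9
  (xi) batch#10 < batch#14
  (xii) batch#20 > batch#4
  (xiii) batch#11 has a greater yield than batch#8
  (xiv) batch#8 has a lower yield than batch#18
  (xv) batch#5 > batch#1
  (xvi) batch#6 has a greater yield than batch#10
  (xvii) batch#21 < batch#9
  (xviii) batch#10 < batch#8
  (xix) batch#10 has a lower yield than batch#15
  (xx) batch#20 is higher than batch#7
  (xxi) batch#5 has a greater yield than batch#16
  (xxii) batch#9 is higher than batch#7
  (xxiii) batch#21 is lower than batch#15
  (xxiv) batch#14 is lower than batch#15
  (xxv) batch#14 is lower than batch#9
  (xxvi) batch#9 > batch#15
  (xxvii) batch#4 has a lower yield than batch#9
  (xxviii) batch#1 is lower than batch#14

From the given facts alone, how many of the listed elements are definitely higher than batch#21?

6

From batch#21 the given relations immediately reach batch#16, batch#15, batch#9.
From those, batch#18, batch#6, batch#5 — 6 in total.
No other element is forced above batch#21 by the given relations, so the count is 6.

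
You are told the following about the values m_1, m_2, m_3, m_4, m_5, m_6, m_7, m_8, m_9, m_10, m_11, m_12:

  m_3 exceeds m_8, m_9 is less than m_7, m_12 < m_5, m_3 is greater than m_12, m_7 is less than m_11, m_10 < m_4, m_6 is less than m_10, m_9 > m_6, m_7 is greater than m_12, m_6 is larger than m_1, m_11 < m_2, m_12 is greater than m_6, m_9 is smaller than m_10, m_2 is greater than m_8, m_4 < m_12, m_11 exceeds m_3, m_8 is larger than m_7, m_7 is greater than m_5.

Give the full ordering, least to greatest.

m_1 < m_6 < m_9 < m_10 < m_4 < m_12 < m_5 < m_7 < m_8 < m_3 < m_11 < m_2

Each adjacent pair is fixed by a given relation: m_1 < m_6; m_6 < m_9; m_9 < m_10; m_10 < m_4; m_4 < m_12; m_12 < m_5; m_5 < m_7; m_7 < m_8; m_8 < m_3; m_3 < m_11; m_11 < m_2. Chaining them end to end gives the full order.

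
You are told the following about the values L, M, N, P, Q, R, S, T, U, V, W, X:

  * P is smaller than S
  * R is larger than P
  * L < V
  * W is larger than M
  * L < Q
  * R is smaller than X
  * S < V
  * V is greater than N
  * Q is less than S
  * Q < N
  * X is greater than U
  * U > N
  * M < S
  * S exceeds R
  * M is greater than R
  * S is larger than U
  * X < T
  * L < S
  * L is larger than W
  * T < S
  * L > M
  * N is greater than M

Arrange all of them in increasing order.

P < R < M < W < L < Q < N < U < X < T < S < V

The consecutive links are each given: P < R; R < M; M < W; W < L; L < Q; Q < N; N < U; U < X; X < T; T < S; S < V.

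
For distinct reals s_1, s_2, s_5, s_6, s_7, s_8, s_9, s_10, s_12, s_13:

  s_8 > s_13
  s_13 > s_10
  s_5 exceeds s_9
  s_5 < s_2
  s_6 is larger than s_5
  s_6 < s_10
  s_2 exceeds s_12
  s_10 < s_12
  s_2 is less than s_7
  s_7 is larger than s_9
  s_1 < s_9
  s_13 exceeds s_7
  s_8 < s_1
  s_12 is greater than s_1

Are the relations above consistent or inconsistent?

We have s_8 < s_1 stated directly, yet also s_1 < s_9 < s_5 < s_6 < s_10 < s_12 < s_2 < s_7 < s_13 < s_8 by chaining the others — so s_1 < s_8. Contradiction.

inconsistent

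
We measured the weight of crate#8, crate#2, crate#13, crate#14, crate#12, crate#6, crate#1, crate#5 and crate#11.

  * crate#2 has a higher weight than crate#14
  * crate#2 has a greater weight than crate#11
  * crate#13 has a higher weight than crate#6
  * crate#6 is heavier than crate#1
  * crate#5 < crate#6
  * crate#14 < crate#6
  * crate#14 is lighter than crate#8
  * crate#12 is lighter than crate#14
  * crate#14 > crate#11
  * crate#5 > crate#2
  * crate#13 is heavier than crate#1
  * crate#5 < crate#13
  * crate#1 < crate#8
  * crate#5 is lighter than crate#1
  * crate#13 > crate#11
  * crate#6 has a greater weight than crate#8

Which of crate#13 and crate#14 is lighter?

Chaining the given relations: crate#14 < crate#2 < crate#5 < crate#1 < crate#8 < crate#6 < crate#13.
So crate#14 < crate#13; crate#14 is the lighter of the two.

crate#14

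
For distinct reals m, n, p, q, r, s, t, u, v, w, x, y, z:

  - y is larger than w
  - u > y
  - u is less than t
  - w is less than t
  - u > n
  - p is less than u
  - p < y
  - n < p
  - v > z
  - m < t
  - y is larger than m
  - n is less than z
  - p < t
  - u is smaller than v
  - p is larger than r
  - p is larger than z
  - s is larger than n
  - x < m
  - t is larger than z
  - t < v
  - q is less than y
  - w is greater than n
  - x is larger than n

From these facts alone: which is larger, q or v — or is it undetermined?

Link the given pairs in sequence: q < y; y < u; u < t; t < v.
Chaining these gives q < y < u < t < v.
So v is larger.

v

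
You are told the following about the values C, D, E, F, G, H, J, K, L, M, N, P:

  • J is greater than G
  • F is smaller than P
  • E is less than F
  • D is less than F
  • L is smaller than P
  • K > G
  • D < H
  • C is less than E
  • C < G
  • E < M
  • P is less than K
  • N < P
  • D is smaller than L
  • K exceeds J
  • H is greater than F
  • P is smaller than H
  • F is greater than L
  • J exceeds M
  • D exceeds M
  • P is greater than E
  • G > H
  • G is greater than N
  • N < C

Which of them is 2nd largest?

The consecutive relations fix a unique order: N < C < E < M < D < L < F < P < H < G < J < K.
The 2nd largest is J.

J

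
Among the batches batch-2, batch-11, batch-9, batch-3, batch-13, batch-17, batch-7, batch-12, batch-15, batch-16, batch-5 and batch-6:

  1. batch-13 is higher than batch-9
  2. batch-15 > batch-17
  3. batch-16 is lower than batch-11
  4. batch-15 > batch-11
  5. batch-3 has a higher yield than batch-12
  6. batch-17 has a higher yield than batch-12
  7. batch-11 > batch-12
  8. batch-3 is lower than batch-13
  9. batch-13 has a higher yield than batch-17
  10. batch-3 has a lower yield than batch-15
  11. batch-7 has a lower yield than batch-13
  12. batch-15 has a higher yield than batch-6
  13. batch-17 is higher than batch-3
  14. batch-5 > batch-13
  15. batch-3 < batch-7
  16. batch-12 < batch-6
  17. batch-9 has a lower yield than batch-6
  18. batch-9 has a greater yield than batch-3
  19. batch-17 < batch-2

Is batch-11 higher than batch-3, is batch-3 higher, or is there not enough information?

Following every chain through batch-3: above batch-3 we get batch-9, batch-17, batch-7, batch-6, batch-13, batch-2, batch-15, batch-5; below batch-3 we get batch-12.
batch-11 is not reached, and no chain runs the other way from batch-11 to batch-3.
So the given relations leave the order of batch-3 and batch-11 undetermined.

undetermined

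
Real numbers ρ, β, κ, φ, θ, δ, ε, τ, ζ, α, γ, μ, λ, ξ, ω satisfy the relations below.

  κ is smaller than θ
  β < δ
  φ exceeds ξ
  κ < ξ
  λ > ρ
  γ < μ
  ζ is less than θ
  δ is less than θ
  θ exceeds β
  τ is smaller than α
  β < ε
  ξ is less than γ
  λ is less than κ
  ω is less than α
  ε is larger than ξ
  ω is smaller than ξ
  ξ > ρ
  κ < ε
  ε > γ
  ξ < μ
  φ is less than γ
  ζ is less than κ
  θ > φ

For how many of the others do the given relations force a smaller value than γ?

7

From γ the given relations immediately reach ξ, φ.
From those, ω, ρ, κ — 5 in total.
From those, ζ, λ — 7 in total.
Nothing else is reachable below γ; 7 in all.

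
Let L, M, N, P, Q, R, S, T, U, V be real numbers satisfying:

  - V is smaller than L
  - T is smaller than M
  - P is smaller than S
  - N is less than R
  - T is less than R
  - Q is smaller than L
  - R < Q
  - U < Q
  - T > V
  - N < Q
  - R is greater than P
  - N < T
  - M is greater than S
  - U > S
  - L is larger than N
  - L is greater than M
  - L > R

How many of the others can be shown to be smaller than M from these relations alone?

5

Directly below M: T, S.
One step further: N, P, V (5 so far).
Nothing else is reachable below M; 5 in all.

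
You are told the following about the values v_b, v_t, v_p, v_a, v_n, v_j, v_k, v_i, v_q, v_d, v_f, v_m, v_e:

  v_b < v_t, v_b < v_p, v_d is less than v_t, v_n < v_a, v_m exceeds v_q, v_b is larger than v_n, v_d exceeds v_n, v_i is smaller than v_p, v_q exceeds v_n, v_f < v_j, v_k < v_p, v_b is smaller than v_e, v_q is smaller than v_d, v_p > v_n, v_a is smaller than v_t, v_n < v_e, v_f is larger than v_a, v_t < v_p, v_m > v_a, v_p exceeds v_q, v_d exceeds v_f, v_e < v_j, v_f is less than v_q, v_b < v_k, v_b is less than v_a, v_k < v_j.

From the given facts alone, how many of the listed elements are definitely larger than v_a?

Directly above v_a: v_f, v_m, v_t.
One step further: v_q, v_j, v_d, v_p (7 so far).
Nothing else is reachable above v_a; 7 in all.

7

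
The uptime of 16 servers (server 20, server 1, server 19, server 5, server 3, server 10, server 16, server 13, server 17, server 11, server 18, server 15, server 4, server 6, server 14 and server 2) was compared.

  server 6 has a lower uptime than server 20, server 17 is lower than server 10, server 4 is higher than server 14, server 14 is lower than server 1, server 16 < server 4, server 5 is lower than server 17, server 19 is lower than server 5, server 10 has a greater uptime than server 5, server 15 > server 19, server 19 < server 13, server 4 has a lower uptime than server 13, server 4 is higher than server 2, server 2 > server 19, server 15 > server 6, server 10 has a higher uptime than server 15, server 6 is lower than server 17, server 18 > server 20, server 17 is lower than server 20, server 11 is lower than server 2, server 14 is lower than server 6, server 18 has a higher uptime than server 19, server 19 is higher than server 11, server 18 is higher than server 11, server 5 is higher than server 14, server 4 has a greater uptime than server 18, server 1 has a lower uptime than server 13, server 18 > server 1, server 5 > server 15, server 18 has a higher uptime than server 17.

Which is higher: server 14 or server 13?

server 13

Link the given pairs in sequence: server 14 < server 6; server 6 < server 15; server 15 < server 5; server 5 < server 17; server 17 < server 20; server 20 < server 18; server 18 < server 4; server 4 < server 13.
Chaining these gives server 14 < server 6 < server 15 < server 5 < server 17 < server 20 < server 18 < server 4 < server 13.
So server 14 < server 13; server 13 is the higher of the two.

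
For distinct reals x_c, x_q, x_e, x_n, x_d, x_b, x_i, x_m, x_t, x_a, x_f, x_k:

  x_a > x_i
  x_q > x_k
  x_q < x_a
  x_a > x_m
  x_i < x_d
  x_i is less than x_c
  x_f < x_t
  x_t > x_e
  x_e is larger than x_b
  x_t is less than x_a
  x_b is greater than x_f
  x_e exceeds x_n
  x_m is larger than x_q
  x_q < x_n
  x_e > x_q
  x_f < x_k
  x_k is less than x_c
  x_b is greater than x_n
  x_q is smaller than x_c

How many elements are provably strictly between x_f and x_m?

The relations place x_f below x_m. An element lies strictly between them when it is forced above x_f and also forced below x_m.
Above x_f: {x_k, x_q, x_n, x_b, x_e, x_t, x_a, x_c}. Below x_m: {x_k, x_q}.
Intersection: {x_k, x_q} — 2.

2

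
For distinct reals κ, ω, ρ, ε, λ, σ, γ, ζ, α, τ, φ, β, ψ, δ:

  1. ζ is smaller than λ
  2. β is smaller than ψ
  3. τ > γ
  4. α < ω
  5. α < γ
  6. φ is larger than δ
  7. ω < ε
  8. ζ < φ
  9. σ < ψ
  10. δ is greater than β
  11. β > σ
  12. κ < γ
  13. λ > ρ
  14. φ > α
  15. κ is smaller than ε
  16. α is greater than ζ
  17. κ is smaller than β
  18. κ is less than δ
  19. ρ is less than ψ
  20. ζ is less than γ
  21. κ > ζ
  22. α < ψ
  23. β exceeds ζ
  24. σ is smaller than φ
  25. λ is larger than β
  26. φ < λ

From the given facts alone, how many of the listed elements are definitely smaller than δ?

4

Directly below δ: κ, β.
One step further: ζ, σ (4 so far).
Nothing else is reachable below δ; 4 in all.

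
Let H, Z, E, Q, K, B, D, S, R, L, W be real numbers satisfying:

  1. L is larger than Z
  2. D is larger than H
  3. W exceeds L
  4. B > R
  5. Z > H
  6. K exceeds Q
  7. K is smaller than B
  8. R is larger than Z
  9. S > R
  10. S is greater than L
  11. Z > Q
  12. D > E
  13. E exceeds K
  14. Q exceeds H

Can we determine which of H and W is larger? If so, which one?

H < Q and Q < Z give H < Z.
Then Z < L extends the chain to L.
Then L < W extends the chain to W.
So W is larger.

W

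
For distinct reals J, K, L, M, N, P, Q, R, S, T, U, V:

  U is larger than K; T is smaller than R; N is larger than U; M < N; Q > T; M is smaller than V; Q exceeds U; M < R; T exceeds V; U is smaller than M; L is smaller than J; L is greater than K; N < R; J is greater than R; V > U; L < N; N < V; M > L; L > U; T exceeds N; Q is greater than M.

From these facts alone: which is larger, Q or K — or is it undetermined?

K < U < L < M < N < V < T < Q, by transitivity through U, L, M, N, V, T.
So Q is larger.

Q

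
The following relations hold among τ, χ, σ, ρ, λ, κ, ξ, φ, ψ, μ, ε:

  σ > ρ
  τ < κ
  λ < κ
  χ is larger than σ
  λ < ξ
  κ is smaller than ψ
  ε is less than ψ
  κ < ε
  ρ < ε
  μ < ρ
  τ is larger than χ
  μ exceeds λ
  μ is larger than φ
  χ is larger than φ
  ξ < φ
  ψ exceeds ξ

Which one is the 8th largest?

Piecing the relations together gives one ordering: λ < ξ < φ < μ < ρ < σ < χ < τ < κ < ε < ψ.
Counting 8 from the largest end gives μ.

μ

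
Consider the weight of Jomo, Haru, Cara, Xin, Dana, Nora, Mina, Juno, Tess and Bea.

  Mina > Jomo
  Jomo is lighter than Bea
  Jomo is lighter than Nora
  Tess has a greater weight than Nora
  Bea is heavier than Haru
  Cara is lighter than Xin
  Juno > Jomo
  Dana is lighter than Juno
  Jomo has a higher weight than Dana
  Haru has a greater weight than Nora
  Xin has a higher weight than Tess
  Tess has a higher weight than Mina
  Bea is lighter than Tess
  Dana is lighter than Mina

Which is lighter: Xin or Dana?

Dana

Chaining the given relations: Dana < Jomo < Nora < Haru < Bea < Tess < Xin.
So Dana < Xin; Dana is the lighter of the two.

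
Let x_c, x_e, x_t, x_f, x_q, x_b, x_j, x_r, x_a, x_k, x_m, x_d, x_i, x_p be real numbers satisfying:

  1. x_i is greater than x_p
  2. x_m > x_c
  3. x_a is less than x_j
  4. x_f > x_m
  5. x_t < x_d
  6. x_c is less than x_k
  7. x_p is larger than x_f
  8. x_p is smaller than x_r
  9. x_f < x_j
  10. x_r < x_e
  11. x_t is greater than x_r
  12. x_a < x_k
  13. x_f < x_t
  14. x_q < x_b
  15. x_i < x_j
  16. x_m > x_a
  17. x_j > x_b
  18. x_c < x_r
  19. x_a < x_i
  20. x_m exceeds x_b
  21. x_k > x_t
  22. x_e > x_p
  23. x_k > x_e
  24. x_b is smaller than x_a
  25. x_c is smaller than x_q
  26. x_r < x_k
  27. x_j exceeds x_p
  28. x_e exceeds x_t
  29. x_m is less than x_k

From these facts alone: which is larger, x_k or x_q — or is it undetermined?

x_k

The relevant relations are x_q < x_b; x_b < x_a; x_a < x_m; x_m < x_f; x_f < x_p; x_p < x_r; x_r < x_t; x_t < x_e; x_e < x_k.
Together: x_q < x_b < x_a < x_m < x_f < x_p < x_r < x_t < x_e < x_k.
So x_k is larger.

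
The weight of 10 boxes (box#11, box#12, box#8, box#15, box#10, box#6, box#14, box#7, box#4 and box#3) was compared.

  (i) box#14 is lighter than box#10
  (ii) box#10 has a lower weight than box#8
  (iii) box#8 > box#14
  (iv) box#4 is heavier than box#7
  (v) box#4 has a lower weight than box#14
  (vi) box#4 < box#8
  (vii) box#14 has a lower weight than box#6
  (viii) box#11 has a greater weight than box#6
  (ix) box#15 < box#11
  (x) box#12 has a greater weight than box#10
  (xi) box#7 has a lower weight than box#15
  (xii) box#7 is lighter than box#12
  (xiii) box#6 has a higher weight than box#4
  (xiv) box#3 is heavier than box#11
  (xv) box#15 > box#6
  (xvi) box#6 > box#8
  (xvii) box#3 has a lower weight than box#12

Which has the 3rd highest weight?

The consecutive relations fix a unique order: box#7 < box#4 < box#14 < box#10 < box#8 < box#6 < box#15 < box#11 < box#3 < box#12.
Counting 3 from the largest end gives box#11.

box#11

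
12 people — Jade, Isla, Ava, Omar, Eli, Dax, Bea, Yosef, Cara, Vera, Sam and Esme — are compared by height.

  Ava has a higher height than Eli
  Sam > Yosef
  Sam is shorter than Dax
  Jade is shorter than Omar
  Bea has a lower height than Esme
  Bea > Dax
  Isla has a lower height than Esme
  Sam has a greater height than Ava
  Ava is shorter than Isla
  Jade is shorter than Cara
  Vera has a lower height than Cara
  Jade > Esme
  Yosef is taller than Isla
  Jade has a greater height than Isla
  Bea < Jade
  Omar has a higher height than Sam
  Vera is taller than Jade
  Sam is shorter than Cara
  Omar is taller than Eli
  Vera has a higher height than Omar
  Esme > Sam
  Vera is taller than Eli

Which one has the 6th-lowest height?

Dax

The consecutive relations fix a unique order: Eli < Ava < Isla < Yosef < Sam < Dax < Bea < Esme < Jade < Omar < Vera < Cara.
Counting 6 from the smallest end gives Dax.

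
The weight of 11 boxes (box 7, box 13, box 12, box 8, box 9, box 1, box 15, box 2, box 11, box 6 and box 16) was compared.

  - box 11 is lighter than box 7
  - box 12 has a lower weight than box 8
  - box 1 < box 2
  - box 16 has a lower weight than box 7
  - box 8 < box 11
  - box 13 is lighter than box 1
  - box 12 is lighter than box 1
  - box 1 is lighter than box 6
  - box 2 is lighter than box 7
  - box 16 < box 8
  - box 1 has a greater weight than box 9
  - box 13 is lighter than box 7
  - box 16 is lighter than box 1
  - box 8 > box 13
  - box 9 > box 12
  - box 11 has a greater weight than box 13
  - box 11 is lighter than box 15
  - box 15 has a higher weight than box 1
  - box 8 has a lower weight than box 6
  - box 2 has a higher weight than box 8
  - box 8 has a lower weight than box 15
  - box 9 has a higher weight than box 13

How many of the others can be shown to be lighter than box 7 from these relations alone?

8

The elements the relations force below box 7 are box 13, box 12, box 16, box 8, box 9, box 1, box 11, box 2 — no chain reaches any other.
That is 8.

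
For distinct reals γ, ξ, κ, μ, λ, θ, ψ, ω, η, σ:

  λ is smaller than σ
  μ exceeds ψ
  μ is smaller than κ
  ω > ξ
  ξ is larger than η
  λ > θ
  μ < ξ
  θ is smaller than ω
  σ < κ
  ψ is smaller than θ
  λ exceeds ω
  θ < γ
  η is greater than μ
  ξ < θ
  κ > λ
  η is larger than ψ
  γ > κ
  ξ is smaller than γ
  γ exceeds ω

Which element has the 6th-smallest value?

ω

Piecing the relations together gives one ordering: ψ < μ < η < ξ < θ < ω < λ < σ < κ < γ.
Counting 6 from the smallest end gives ω.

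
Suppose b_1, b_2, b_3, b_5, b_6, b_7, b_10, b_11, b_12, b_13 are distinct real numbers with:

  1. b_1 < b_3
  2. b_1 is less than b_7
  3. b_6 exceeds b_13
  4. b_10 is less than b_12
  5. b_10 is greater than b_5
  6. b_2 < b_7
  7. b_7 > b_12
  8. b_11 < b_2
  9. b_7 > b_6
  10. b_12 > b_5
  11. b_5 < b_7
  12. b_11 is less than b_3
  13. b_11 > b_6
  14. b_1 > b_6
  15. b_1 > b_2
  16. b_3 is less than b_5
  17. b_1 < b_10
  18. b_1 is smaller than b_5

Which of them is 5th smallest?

b_1

The consecutive relations fix a unique order: b_13 < b_6 < b_11 < b_2 < b_1 < b_3 < b_5 < b_10 < b_12 < b_7.
The 5th smallest is b_1.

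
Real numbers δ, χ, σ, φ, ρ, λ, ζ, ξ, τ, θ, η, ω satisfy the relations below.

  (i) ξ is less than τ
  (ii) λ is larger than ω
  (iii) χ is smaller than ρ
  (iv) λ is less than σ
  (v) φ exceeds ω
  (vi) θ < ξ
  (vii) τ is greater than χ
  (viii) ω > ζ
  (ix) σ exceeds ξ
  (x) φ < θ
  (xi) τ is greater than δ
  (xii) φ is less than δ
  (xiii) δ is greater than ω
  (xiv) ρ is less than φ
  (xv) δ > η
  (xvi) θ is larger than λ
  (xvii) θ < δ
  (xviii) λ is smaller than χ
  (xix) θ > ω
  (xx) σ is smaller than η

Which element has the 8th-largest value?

The consecutive relations fix a unique order: ζ < ω < λ < χ < ρ < φ < θ < ξ < σ < η < δ < τ.
Counting 8 from the largest end gives ρ.

ρ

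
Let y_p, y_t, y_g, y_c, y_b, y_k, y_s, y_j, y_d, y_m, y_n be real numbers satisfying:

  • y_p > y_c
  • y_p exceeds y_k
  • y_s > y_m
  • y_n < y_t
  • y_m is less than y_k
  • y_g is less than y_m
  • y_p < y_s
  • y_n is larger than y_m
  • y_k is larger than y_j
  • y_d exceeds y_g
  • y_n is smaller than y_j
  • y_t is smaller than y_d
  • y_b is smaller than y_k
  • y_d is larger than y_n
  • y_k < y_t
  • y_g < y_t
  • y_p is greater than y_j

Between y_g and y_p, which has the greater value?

Following the relations from y_g: y_g < y_m < y_n < y_j < y_k < y_p.
So y_g < y_p; y_p is the larger of the two.

y_p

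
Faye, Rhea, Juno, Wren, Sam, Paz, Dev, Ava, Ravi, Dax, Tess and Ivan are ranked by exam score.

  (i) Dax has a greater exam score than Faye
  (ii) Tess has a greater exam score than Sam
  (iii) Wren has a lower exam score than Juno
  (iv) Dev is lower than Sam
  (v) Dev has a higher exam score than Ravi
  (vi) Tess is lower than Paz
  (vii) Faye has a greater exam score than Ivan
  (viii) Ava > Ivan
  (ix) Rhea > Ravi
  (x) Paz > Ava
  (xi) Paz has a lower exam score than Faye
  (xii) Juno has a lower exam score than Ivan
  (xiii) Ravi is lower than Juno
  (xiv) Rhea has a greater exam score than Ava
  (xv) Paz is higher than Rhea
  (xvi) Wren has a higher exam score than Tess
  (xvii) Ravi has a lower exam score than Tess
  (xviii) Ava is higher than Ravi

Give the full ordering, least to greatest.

The consecutive links are each given: Ravi < Dev; Dev < Sam; Sam < Tess; Tess < Wren; Wren < Juno; Juno < Ivan; Ivan < Ava; Ava < Rhea; Rhea < Paz; Paz < Faye; Faye < Dax.

Ravi < Dev < Sam < Tess < Wren < Juno < Ivan < Ava < Rhea < Paz < Faye < Dax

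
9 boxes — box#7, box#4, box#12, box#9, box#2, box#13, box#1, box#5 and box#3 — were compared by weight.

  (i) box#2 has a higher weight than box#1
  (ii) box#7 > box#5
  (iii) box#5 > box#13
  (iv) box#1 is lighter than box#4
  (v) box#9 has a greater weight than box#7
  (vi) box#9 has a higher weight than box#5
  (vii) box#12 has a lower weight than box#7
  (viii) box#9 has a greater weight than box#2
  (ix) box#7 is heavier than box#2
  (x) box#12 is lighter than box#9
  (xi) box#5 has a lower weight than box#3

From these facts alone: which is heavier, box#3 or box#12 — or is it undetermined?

undetermined

Following every chain through box#12: above box#12 we get box#7, box#9.
box#3 is not reached, and no chain runs the other way from box#3 to box#12.
So the given relations leave the order of box#12 and box#3 undetermined.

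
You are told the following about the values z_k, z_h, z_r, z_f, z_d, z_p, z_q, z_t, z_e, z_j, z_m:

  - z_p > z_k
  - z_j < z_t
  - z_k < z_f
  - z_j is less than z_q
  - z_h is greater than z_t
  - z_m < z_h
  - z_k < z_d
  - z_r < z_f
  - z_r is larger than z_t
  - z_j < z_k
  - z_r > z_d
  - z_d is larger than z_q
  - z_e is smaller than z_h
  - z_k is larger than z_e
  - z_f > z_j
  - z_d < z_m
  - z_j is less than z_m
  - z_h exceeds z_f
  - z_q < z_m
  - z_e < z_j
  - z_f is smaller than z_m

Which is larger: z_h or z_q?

z_q < z_d and z_d < z_r give z_q < z_r.
Then z_r < z_f extends the chain to z_f.
With z_f < z_m: z_q < z_d < z_r < z_f < z_m.
With z_m < z_h: z_q < z_d < z_r < z_f < z_m < z_h.
So z_q < z_h; z_h is the larger of the two.

z_h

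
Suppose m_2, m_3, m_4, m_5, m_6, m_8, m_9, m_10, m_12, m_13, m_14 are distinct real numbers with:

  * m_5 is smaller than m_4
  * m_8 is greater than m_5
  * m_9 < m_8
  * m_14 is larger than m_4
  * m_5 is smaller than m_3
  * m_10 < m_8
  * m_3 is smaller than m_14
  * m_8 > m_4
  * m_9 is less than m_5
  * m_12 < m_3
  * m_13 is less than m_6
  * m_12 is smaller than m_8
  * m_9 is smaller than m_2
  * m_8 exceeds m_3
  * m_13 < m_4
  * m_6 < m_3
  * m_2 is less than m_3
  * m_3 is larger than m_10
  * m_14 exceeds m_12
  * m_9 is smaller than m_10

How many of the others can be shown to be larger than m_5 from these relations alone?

4

The elements the relations force above m_5 are m_4, m_3, m_14, m_8 — no chain reaches any other.
That is 4.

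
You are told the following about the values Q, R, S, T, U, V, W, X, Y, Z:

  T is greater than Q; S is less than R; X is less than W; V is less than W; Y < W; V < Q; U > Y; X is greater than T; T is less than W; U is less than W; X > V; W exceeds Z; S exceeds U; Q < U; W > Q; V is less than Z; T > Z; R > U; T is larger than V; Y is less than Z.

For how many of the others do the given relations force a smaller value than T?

4

From T the given relations immediately reach V, Q, Z.
From those, Y — 4 in total.
Nothing else is reachable below T; 4 in all.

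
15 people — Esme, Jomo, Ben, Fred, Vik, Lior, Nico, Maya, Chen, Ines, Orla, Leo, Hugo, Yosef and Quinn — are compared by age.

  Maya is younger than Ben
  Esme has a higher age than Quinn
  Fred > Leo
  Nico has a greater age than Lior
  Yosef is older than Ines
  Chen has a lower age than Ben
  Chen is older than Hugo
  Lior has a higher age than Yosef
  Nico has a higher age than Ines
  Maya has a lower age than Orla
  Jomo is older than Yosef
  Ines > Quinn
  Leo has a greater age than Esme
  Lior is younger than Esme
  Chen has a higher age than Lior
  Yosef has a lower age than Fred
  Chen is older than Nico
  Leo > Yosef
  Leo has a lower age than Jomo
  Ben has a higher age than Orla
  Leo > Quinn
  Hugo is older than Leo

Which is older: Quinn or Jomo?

Jomo

Quinn < Ines < Yosef < Lior < Esme < Leo < Jomo, by transitivity through Ines, Yosef, Lior, Esme, Leo.
So Quinn < Jomo; Jomo is the older of the two.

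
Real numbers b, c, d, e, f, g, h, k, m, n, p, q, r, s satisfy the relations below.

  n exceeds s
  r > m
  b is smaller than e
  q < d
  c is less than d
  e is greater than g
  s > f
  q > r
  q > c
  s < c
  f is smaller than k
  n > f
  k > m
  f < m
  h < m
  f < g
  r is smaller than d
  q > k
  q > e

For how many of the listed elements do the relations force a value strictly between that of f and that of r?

Chaining upward from f reaches: g, m, k, s, n, c, e, q, d.
Chaining downward from r reaches: h, m.
Strictly between f and r are those in both lists: m — 1 element.

1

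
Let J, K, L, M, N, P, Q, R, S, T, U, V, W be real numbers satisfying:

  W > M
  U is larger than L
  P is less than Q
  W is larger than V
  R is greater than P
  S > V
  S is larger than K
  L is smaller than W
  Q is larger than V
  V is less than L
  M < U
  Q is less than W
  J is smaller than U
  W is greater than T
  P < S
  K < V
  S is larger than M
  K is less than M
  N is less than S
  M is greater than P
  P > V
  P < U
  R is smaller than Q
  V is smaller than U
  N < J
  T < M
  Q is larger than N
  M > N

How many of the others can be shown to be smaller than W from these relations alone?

Directly below W: T, V, L, Q, M.
One step further: K, P, N, R (9 so far).
No other element is forced below W by the given relations, so the count is 9.

9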